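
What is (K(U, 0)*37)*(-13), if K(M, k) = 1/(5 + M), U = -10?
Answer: 481/5 ≈ 96.200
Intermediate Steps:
(K(U, 0)*37)*(-13) = (37/(5 - 10))*(-13) = (37/(-5))*(-13) = -⅕*37*(-13) = -37/5*(-13) = 481/5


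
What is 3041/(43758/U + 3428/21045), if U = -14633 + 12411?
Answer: -6463782345/41512277 ≈ -155.71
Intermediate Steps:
U = -2222
3041/(43758/U + 3428/21045) = 3041/(43758/(-2222) + 3428/21045) = 3041/(43758*(-1/2222) + 3428*(1/21045)) = 3041/(-1989/101 + 3428/21045) = 3041/(-41512277/2125545) = 3041*(-2125545/41512277) = -6463782345/41512277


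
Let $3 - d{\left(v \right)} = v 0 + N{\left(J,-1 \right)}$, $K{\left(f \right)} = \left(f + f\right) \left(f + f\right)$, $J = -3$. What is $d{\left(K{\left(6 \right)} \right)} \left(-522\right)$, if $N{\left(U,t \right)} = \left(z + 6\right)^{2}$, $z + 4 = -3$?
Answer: $-1044$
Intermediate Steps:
$z = -7$ ($z = -4 - 3 = -7$)
$K{\left(f \right)} = 4 f^{2}$ ($K{\left(f \right)} = 2 f 2 f = 4 f^{2}$)
$N{\left(U,t \right)} = 1$ ($N{\left(U,t \right)} = \left(-7 + 6\right)^{2} = \left(-1\right)^{2} = 1$)
$d{\left(v \right)} = 2$ ($d{\left(v \right)} = 3 - \left(v 0 + 1\right) = 3 - \left(0 + 1\right) = 3 - 1 = 2$)
$d{\left(K{\left(6 \right)} \right)} \left(-522\right) = 2 \left(-522\right) = -1044$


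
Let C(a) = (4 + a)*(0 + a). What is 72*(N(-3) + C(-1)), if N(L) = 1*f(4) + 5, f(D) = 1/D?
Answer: 162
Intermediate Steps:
C(a) = a*(4 + a) (C(a) = (4 + a)*a = a*(4 + a))
N(L) = 21/4 (N(L) = 1/4 + 5 = 1*(¼) + 5 = ¼ + 5 = 21/4)
72*(N(-3) + C(-1)) = 72*(21/4 - (4 - 1)) = 72*(21/4 - 1*3) = 72*(21/4 - 3) = 72*(9/4) = 162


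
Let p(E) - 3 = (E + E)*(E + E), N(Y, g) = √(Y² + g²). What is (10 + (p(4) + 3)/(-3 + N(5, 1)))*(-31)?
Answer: -11780/17 - 2170*√26/17 ≈ -1343.8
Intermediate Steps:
p(E) = 3 + 4*E² (p(E) = 3 + (E + E)*(E + E) = 3 + (2*E)*(2*E) = 3 + 4*E²)
(10 + (p(4) + 3)/(-3 + N(5, 1)))*(-31) = (10 + ((3 + 4*4²) + 3)/(-3 + √(5² + 1²)))*(-31) = (10 + ((3 + 4*16) + 3)/(-3 + √(25 + 1)))*(-31) = (10 + ((3 + 64) + 3)/(-3 + √26))*(-31) = (10 + (67 + 3)/(-3 + √26))*(-31) = (10 + 70/(-3 + √26))*(-31) = -310 - 2170/(-3 + √26)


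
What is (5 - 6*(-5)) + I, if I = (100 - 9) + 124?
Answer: 250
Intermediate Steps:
I = 215 (I = 91 + 124 = 215)
(5 - 6*(-5)) + I = (5 - 6*(-5)) + 215 = (5 + 30) + 215 = 35 + 215 = 250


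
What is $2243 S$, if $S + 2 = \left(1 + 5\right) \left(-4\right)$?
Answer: $-58318$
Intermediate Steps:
$S = -26$ ($S = -2 + \left(1 + 5\right) \left(-4\right) = -2 + 6 \left(-4\right) = -2 - 24 = -26$)
$2243 S = 2243 \left(-26\right) = -58318$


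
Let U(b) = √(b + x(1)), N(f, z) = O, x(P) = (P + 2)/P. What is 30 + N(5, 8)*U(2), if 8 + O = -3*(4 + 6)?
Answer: 30 - 38*√5 ≈ -54.971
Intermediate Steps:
x(P) = (2 + P)/P
O = -38 (O = -8 - 3*(4 + 6) = -8 - 3*10 = -8 - 30 = -38)
N(f, z) = -38
U(b) = √(3 + b) (U(b) = √(b + (2 + 1)/1) = √(b + 1*3) = √(b + 3) = √(3 + b))
30 + N(5, 8)*U(2) = 30 - 38*√(3 + 2) = 30 - 38*√5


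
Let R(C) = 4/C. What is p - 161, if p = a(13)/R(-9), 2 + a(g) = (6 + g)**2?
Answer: -3875/4 ≈ -968.75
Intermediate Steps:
a(g) = -2 + (6 + g)**2
p = -3231/4 (p = (-2 + (6 + 13)**2)/((4/(-9))) = (-2 + 19**2)/((4*(-1/9))) = (-2 + 361)/(-4/9) = 359*(-9/4) = -3231/4 ≈ -807.75)
p - 161 = -3231/4 - 161 = -3875/4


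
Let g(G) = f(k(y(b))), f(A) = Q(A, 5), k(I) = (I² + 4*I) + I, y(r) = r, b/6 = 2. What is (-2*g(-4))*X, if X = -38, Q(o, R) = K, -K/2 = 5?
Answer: -760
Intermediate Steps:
b = 12 (b = 6*2 = 12)
K = -10 (K = -2*5 = -10)
Q(o, R) = -10
k(I) = I² + 5*I
f(A) = -10
g(G) = -10
(-2*g(-4))*X = -2*(-10)*(-38) = 20*(-38) = -760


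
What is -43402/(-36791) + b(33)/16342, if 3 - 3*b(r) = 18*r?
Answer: 702027657/601238522 ≈ 1.1676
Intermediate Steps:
b(r) = 1 - 6*r
-43402/(-36791) + b(33)/16342 = -43402/(-36791) + (1 - 6*33)/16342 = -43402*(-1/36791) + (1 - 198)*(1/16342) = 43402/36791 - 197*1/16342 = 43402/36791 - 197/16342 = 702027657/601238522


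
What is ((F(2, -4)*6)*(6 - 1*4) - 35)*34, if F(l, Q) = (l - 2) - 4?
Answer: -2822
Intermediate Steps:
F(l, Q) = -6 + l (F(l, Q) = (-2 + l) - 4 = -6 + l)
((F(2, -4)*6)*(6 - 1*4) - 35)*34 = (((-6 + 2)*6)*(6 - 1*4) - 35)*34 = ((-4*6)*(6 - 4) - 35)*34 = (-24*2 - 35)*34 = (-48 - 35)*34 = -83*34 = -2822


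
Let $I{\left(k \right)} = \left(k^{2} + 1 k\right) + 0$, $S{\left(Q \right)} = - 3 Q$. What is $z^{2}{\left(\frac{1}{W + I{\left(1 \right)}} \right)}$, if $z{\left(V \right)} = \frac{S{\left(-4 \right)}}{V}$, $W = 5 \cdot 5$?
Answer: $104976$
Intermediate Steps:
$W = 25$
$I{\left(k \right)} = k + k^{2}$ ($I{\left(k \right)} = \left(k^{2} + k\right) + 0 = \left(k + k^{2}\right) + 0 = k + k^{2}$)
$z{\left(V \right)} = \frac{12}{V}$ ($z{\left(V \right)} = \frac{\left(-3\right) \left(-4\right)}{V} = \frac{12}{V}$)
$z^{2}{\left(\frac{1}{W + I{\left(1 \right)}} \right)} = \left(\frac{12}{\frac{1}{25 + 1 \left(1 + 1\right)}}\right)^{2} = \left(\frac{12}{\frac{1}{25 + 1 \cdot 2}}\right)^{2} = \left(\frac{12}{\frac{1}{25 + 2}}\right)^{2} = \left(\frac{12}{\frac{1}{27}}\right)^{2} = \left(12 \frac{1}{\frac{1}{27}}\right)^{2} = \left(12 \cdot 27\right)^{2} = 324^{2} = 104976$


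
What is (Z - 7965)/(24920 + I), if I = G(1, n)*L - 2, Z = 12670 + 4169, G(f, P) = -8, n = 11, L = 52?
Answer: 4437/12251 ≈ 0.36217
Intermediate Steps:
Z = 16839
I = -418 (I = -8*52 - 2 = -416 - 2 = -418)
(Z - 7965)/(24920 + I) = (16839 - 7965)/(24920 - 418) = 8874/24502 = 8874*(1/24502) = 4437/12251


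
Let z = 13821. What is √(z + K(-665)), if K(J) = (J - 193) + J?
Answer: √12298 ≈ 110.90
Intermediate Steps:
K(J) = -193 + 2*J (K(J) = (-193 + J) + J = -193 + 2*J)
√(z + K(-665)) = √(13821 + (-193 + 2*(-665))) = √(13821 + (-193 - 1330)) = √(13821 - 1523) = √12298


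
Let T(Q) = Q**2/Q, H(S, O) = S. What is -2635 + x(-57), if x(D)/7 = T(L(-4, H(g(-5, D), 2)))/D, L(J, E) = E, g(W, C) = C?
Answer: -2628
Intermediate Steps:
T(Q) = Q
x(D) = 7 (x(D) = 7*(D/D) = 7*1 = 7)
-2635 + x(-57) = -2635 + 7 = -2628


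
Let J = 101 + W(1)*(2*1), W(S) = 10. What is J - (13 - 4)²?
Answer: 40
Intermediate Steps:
J = 121 (J = 101 + 10*(2*1) = 101 + 10*2 = 101 + 20 = 121)
J - (13 - 4)² = 121 - (13 - 4)² = 121 - 1*9² = 121 - 1*81 = 121 - 81 = 40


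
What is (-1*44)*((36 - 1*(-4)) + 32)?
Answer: -3168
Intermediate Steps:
(-1*44)*((36 - 1*(-4)) + 32) = -44*((36 + 4) + 32) = -44*(40 + 32) = -44*72 = -3168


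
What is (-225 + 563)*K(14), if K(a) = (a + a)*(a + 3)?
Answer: 160888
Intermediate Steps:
K(a) = 2*a*(3 + a) (K(a) = (2*a)*(3 + a) = 2*a*(3 + a))
(-225 + 563)*K(14) = (-225 + 563)*(2*14*(3 + 14)) = 338*(2*14*17) = 338*476 = 160888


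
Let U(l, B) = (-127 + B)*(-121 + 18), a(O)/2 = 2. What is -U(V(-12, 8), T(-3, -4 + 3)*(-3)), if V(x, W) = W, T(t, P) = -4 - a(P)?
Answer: -10609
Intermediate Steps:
a(O) = 4 (a(O) = 2*2 = 4)
T(t, P) = -8 (T(t, P) = -4 - 1*4 = -4 - 4 = -8)
U(l, B) = 13081 - 103*B (U(l, B) = (-127 + B)*(-103) = 13081 - 103*B)
-U(V(-12, 8), T(-3, -4 + 3)*(-3)) = -(13081 - (-824)*(-3)) = -(13081 - 103*24) = -(13081 - 2472) = -1*10609 = -10609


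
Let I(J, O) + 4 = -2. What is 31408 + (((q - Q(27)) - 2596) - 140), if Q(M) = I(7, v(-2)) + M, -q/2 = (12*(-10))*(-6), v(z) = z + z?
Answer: 27211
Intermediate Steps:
v(z) = 2*z
q = -1440 (q = -2*12*(-10)*(-6) = -(-240)*(-6) = -2*720 = -1440)
I(J, O) = -6 (I(J, O) = -4 - 2 = -6)
Q(M) = -6 + M
31408 + (((q - Q(27)) - 2596) - 140) = 31408 + (((-1440 - (-6 + 27)) - 2596) - 140) = 31408 + (((-1440 - 1*21) - 2596) - 140) = 31408 + (((-1440 - 21) - 2596) - 140) = 31408 + ((-1461 - 2596) - 140) = 31408 + (-4057 - 140) = 31408 - 4197 = 27211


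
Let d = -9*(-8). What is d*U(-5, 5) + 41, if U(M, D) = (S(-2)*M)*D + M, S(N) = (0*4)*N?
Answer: -319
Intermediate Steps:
d = 72
S(N) = 0 (S(N) = 0*N = 0)
U(M, D) = M (U(M, D) = (0*M)*D + M = 0*D + M = 0 + M = M)
d*U(-5, 5) + 41 = 72*(-5) + 41 = -360 + 41 = -319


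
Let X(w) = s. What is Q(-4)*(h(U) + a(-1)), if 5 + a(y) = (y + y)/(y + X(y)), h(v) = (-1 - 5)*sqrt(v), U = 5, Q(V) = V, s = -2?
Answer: 52/3 + 24*sqrt(5) ≈ 70.999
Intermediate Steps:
X(w) = -2
h(v) = -6*sqrt(v)
a(y) = -5 + 2*y/(-2 + y) (a(y) = -5 + (y + y)/(y - 2) = -5 + (2*y)/(-2 + y) = -5 + 2*y/(-2 + y))
Q(-4)*(h(U) + a(-1)) = -4*(-6*sqrt(5) + (10 - 3*(-1))/(-2 - 1)) = -4*(-6*sqrt(5) + (10 + 3)/(-3)) = -4*(-6*sqrt(5) - 1/3*13) = -4*(-6*sqrt(5) - 13/3) = -4*(-13/3 - 6*sqrt(5)) = 52/3 + 24*sqrt(5)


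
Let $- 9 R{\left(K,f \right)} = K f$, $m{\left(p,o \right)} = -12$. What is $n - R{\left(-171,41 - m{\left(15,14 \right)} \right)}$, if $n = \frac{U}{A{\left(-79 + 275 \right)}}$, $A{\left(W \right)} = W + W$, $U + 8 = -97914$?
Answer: $- \frac{246333}{196} \approx -1256.8$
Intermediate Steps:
$U = -97922$ ($U = -8 - 97914 = -97922$)
$A{\left(W \right)} = 2 W$
$n = - \frac{48961}{196}$ ($n = - \frac{97922}{2 \left(-79 + 275\right)} = - \frac{97922}{2 \cdot 196} = - \frac{97922}{392} = \left(-97922\right) \frac{1}{392} = - \frac{48961}{196} \approx -249.8$)
$R{\left(K,f \right)} = - \frac{K f}{9}$
$n - R{\left(-171,41 - m{\left(15,14 \right)} \right)} = - \frac{48961}{196} - \left(- \frac{1}{9}\right) \left(-171\right) \left(41 - -12\right) = - \frac{48961}{196} - \left(- \frac{1}{9}\right) \left(-171\right) \left(41 + 12\right) = - \frac{48961}{196} - \left(- \frac{1}{9}\right) \left(-171\right) 53 = - \frac{48961}{196} - 1007 = - \frac{246333}{196}$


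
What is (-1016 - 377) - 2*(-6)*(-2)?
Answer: -1417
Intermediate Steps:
(-1016 - 377) - 2*(-6)*(-2) = -1393 + 12*(-2) = -1393 - 24 = -1417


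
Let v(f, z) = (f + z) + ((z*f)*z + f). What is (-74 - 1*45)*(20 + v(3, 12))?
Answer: -55930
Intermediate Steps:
v(f, z) = z + 2*f + f*z**2 (v(f, z) = (f + z) + ((f*z)*z + f) = (f + z) + (f*z**2 + f) = (f + z) + (f + f*z**2) = z + 2*f + f*z**2)
(-74 - 1*45)*(20 + v(3, 12)) = (-74 - 1*45)*(20 + (12 + 2*3 + 3*12**2)) = (-74 - 45)*(20 + (12 + 6 + 3*144)) = -119*(20 + (12 + 6 + 432)) = -119*(20 + 450) = -119*470 = -55930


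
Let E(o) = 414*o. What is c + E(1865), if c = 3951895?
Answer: 4724005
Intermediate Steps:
c + E(1865) = 3951895 + 414*1865 = 3951895 + 772110 = 4724005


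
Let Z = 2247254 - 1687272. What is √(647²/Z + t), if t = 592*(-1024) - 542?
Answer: I*√190264333703081962/559982 ≈ 778.94*I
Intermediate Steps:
Z = 559982
t = -606750 (t = -606208 - 542 = -606750)
√(647²/Z + t) = √(647²/559982 - 606750) = √(418609*(1/559982) - 606750) = √(418609/559982 - 606750) = √(-339768659891/559982) = I*√190264333703081962/559982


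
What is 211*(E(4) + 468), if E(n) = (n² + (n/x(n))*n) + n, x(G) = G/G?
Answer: 106344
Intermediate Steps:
x(G) = 1
E(n) = n + 2*n² (E(n) = (n² + (n/1)*n) + n = (n² + (n*1)*n) + n = (n² + n*n) + n = (n² + n²) + n = 2*n² + n = n + 2*n²)
211*(E(4) + 468) = 211*(4*(1 + 2*4) + 468) = 211*(4*(1 + 8) + 468) = 211*(4*9 + 468) = 211*(36 + 468) = 211*504 = 106344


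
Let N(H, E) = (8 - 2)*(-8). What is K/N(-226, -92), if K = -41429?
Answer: 41429/48 ≈ 863.10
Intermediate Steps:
N(H, E) = -48 (N(H, E) = 6*(-8) = -48)
K/N(-226, -92) = -41429/(-48) = -41429*(-1/48) = 41429/48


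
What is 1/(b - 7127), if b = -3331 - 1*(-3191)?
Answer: -1/7267 ≈ -0.00013761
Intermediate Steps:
b = -140 (b = -3331 + 3191 = -140)
1/(b - 7127) = 1/(-140 - 7127) = 1/(-7267) = -1/7267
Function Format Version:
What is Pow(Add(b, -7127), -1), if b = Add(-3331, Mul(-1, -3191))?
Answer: Rational(-1, 7267) ≈ -0.00013761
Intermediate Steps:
b = -140 (b = Add(-3331, 3191) = -140)
Pow(Add(b, -7127), -1) = Pow(Add(-140, -7127), -1) = Pow(-7267, -1) = Rational(-1, 7267)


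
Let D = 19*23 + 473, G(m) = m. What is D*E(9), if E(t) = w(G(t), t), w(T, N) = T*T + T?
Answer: 81900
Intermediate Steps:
w(T, N) = T + T**2 (w(T, N) = T**2 + T = T + T**2)
D = 910 (D = 437 + 473 = 910)
E(t) = t*(1 + t)
D*E(9) = 910*(9*(1 + 9)) = 910*(9*10) = 910*90 = 81900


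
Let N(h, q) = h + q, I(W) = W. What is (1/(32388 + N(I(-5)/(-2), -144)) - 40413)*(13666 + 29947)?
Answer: -113670987088091/64493 ≈ -1.7625e+9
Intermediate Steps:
(1/(32388 + N(I(-5)/(-2), -144)) - 40413)*(13666 + 29947) = (1/(32388 + (-5/(-2) - 144)) - 40413)*(13666 + 29947) = (1/(32388 + (-5*(-1/2) - 144)) - 40413)*43613 = (1/(32388 + (5/2 - 144)) - 40413)*43613 = (1/(32388 - 283/2) - 40413)*43613 = (1/(64493/2) - 40413)*43613 = (2/64493 - 40413)*43613 = -2606355607/64493*43613 = -113670987088091/64493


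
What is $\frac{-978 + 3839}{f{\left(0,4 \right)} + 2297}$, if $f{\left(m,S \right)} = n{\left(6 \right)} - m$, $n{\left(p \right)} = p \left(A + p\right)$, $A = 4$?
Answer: $\frac{2861}{2357} \approx 1.2138$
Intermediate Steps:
$n{\left(p \right)} = p \left(4 + p\right)$
$f{\left(m,S \right)} = 60 - m$ ($f{\left(m,S \right)} = 6 \left(4 + 6\right) - m = 6 \cdot 10 - m = 60 - m$)
$\frac{-978 + 3839}{f{\left(0,4 \right)} + 2297} = \frac{-978 + 3839}{\left(60 - 0\right) + 2297} = \frac{2861}{\left(60 + 0\right) + 2297} = \frac{2861}{60 + 2297} = \frac{2861}{2357}$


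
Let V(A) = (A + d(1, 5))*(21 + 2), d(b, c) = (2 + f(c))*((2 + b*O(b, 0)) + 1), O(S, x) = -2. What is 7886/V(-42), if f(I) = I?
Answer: -7886/805 ≈ -9.7963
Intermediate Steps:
d(b, c) = (2 + c)*(3 - 2*b) (d(b, c) = (2 + c)*((2 + b*(-2)) + 1) = (2 + c)*((2 - 2*b) + 1) = (2 + c)*(3 - 2*b))
V(A) = 161 + 23*A (V(A) = (A + (6 - 4*1 + 3*5 - 2*1*5))*(21 + 2) = (A + (6 - 4 + 15 - 10))*23 = (A + 7)*23 = (7 + A)*23 = 161 + 23*A)
7886/V(-42) = 7886/(161 + 23*(-42)) = 7886/(161 - 966) = 7886/(-805) = 7886*(-1/805) = -7886/805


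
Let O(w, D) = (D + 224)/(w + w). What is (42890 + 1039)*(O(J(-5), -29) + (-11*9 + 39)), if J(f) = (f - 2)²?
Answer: -249736365/98 ≈ -2.5483e+6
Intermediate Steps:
J(f) = (-2 + f)²
O(w, D) = (224 + D)/(2*w) (O(w, D) = (224 + D)/((2*w)) = (224 + D)*(1/(2*w)) = (224 + D)/(2*w))
(42890 + 1039)*(O(J(-5), -29) + (-11*9 + 39)) = (42890 + 1039)*((224 - 29)/(2*((-2 - 5)²)) + (-11*9 + 39)) = 43929*((½)*195/(-7)² + (-99 + 39)) = 43929*((½)*195/49 - 60) = 43929*((½)*(1/49)*195 - 60) = 43929*(195/98 - 60) = 43929*(-5685/98) = -249736365/98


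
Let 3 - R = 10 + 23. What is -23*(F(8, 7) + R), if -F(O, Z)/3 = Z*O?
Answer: 4554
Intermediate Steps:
F(O, Z) = -3*O*Z (F(O, Z) = -3*Z*O = -3*O*Z)
R = -30 (R = 3 - (10 + 23) = 3 - 1*33 = 3 - 33 = -30)
-23*(F(8, 7) + R) = -23*(-3*8*7 - 30) = -23*(-168 - 30) = -23*(-198) = 4554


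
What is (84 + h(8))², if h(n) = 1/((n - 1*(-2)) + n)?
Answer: 2289169/324 ≈ 7065.3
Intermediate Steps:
h(n) = 1/(2 + 2*n) (h(n) = 1/((n + 2) + n) = 1/((2 + n) + n) = 1/(2 + 2*n))
(84 + h(8))² = (84 + 1/(2*(1 + 8)))² = (84 + (½)/9)² = (84 + (½)*(⅑))² = (84 + 1/18)² = (1513/18)² = 2289169/324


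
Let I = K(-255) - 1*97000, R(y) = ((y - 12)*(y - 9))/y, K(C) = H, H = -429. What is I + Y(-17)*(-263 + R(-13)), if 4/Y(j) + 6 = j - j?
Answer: -1263931/13 ≈ -97226.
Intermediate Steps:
K(C) = -429
Y(j) = -⅔ (Y(j) = 4/(-6 + (j - j)) = 4/(-6 + 0) = 4/(-6) = 4*(-⅙) = -⅔)
R(y) = (-12 + y)*(-9 + y)/y (R(y) = ((-12 + y)*(-9 + y))/y = (-12 + y)*(-9 + y)/y)
I = -97429 (I = -429 - 1*97000 = -429 - 97000 = -97429)
I + Y(-17)*(-263 + R(-13)) = -97429 - 2*(-263 + (-21 - 13 + 108/(-13)))/3 = -97429 - 2*(-263 + (-21 - 13 + 108*(-1/13)))/3 = -97429 - 2*(-263 + (-21 - 13 - 108/13))/3 = -97429 - 2*(-263 - 550/13)/3 = -97429 - ⅔*(-3969/13) = -97429 + 2646/13 = -1263931/13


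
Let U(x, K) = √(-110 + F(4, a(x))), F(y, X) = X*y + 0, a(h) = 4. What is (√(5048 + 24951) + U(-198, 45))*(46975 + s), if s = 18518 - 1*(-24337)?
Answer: 89830*√29999 + 89830*I*√94 ≈ 1.5559e+7 + 8.7093e+5*I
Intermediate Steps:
F(y, X) = X*y
U(x, K) = I*√94 (U(x, K) = √(-110 + 4*4) = √(-110 + 16) = √(-94) = I*√94)
s = 42855 (s = 18518 + 24337 = 42855)
(√(5048 + 24951) + U(-198, 45))*(46975 + s) = (√(5048 + 24951) + I*√94)*(46975 + 42855) = (√29999 + I*√94)*89830 = 89830*√29999 + 89830*I*√94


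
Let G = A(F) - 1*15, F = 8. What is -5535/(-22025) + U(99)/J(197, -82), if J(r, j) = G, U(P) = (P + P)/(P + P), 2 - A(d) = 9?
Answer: 19949/96910 ≈ 0.20585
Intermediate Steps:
A(d) = -7 (A(d) = 2 - 1*9 = 2 - 9 = -7)
U(P) = 1 (U(P) = (2*P)/((2*P)) = (2*P)*(1/(2*P)) = 1)
G = -22 (G = -7 - 1*15 = -7 - 15 = -22)
J(r, j) = -22
-5535/(-22025) + U(99)/J(197, -82) = -5535/(-22025) + 1/(-22) = -5535*(-1/22025) + 1*(-1/22) = 1107/4405 - 1/22 = 19949/96910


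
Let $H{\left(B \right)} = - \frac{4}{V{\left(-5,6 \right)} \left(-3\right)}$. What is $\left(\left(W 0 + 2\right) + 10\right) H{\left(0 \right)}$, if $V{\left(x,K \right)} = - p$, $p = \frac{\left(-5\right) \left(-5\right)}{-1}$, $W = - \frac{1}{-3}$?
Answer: $\frac{16}{25} \approx 0.64$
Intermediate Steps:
$W = \frac{1}{3}$ ($W = \left(-1\right) \left(- \frac{1}{3}\right) = \frac{1}{3} \approx 0.33333$)
$p = -25$ ($p = 25 \left(-1\right) = -25$)
$V{\left(x,K \right)} = 25$ ($V{\left(x,K \right)} = \left(-1\right) \left(-25\right) = 25$)
$H{\left(B \right)} = \frac{4}{75}$ ($H{\left(B \right)} = - \frac{4}{25 \left(-3\right)} = - \frac{4}{-75} = \left(-4\right) \left(- \frac{1}{75}\right) = \frac{4}{75}$)
$\left(\left(W 0 + 2\right) + 10\right) H{\left(0 \right)} = \left(\left(\frac{1}{3} \cdot 0 + 2\right) + 10\right) \frac{4}{75} = \left(\left(0 + 2\right) + 10\right) \frac{4}{75} = \left(2 + 10\right) \frac{4}{75} = 12 \cdot \frac{4}{75} = \frac{16}{25}$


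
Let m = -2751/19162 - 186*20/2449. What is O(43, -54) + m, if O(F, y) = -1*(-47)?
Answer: 68631737/1513798 ≈ 45.337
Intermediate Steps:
O(F, y) = 47
m = -2516769/1513798 (m = -2751*1/19162 - 3720*1/2449 = -2751/19162 - 120/79 = -2516769/1513798 ≈ -1.6626)
O(43, -54) + m = 47 - 2516769/1513798 = 68631737/1513798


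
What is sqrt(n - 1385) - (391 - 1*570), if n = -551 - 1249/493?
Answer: 179 + I*sqrt(471158621)/493 ≈ 179.0 + 44.029*I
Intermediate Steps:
n = -272892/493 (n = -551 - 1249/493 = -272892/493 ≈ -553.53)
sqrt(n - 1385) - (391 - 1*570) = sqrt(-272892/493 - 1385) - (391 - 1*570) = sqrt(-955697/493) - (391 - 570) = I*sqrt(471158621)/493 - 1*(-179) = I*sqrt(471158621)/493 + 179 = 179 + I*sqrt(471158621)/493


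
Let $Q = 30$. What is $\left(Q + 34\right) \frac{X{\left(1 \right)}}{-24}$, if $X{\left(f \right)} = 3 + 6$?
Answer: $-24$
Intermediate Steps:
$X{\left(f \right)} = 9$
$\left(Q + 34\right) \frac{X{\left(1 \right)}}{-24} = \left(30 + 34\right) \frac{9}{-24} = 64 \cdot 9 \left(- \frac{1}{24}\right) = 64 \left(- \frac{3}{8}\right) = -24$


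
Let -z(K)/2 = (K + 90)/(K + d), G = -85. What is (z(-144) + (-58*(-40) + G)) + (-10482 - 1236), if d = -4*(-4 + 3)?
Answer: -331932/35 ≈ -9483.8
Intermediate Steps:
d = 4 (d = -4*(-1) = 4)
z(K) = -2*(90 + K)/(4 + K) (z(K) = -2*(K + 90)/(K + 4) = -2*(90 + K)/(4 + K))
(z(-144) + (-58*(-40) + G)) + (-10482 - 1236) = (2*(-90 - 1*(-144))/(4 - 144) + (-58*(-40) - 85)) + (-10482 - 1236) = (2*(-90 + 144)/(-140) + (2320 - 85)) - 11718 = (2*(-1/140)*54 + 2235) - 11718 = (-27/35 + 2235) - 11718 = 78198/35 - 11718 = -331932/35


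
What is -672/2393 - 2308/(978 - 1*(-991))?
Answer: -6846212/4711817 ≈ -1.4530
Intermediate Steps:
-672/2393 - 2308/(978 - 1*(-991)) = -672*1/2393 - 2308/(978 + 991) = -672/2393 - 2308/1969 = -6846212/4711817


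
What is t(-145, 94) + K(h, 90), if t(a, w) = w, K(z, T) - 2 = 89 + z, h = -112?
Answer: 73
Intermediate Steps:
K(z, T) = 91 + z (K(z, T) = 2 + (89 + z) = 91 + z)
t(-145, 94) + K(h, 90) = 94 + (91 - 112) = 94 - 21 = 73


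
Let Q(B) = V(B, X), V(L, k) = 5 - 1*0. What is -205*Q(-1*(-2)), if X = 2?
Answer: -1025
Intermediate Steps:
V(L, k) = 5 (V(L, k) = 5 + 0 = 5)
Q(B) = 5
-205*Q(-1*(-2)) = -205*5 = -1025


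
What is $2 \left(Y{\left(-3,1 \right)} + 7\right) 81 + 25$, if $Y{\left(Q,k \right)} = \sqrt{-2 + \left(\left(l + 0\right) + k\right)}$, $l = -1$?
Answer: $1159 + 162 i \sqrt{2} \approx 1159.0 + 229.1 i$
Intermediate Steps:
$Y{\left(Q,k \right)} = \sqrt{-3 + k}$ ($Y{\left(Q,k \right)} = \sqrt{-2 + \left(\left(-1 + 0\right) + k\right)} = \sqrt{-2 + \left(-1 + k\right)} = \sqrt{-3 + k}$)
$2 \left(Y{\left(-3,1 \right)} + 7\right) 81 + 25 = 2 \left(\sqrt{-3 + 1} + 7\right) 81 + 25 = 2 \left(\sqrt{-2} + 7\right) 81 + 25 = 2 \left(i \sqrt{2} + 7\right) 81 + 25 = 2 \left(7 + i \sqrt{2}\right) 81 + 25 = \left(14 + 2 i \sqrt{2}\right) 81 + 25 = \left(1134 + 162 i \sqrt{2}\right) + 25 = 1159 + 162 i \sqrt{2}$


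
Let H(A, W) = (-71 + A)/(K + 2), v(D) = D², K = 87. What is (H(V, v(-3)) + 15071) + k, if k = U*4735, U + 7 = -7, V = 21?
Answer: -4558541/89 ≈ -51220.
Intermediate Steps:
U = -14 (U = -7 - 7 = -14)
H(A, W) = -71/89 + A/89 (H(A, W) = (-71 + A)/(87 + 2) = (-71 + A)/89 = (-71 + A)*(1/89) = -71/89 + A/89)
k = -66290 (k = -14*4735 = -66290)
(H(V, v(-3)) + 15071) + k = ((-71/89 + (1/89)*21) + 15071) - 66290 = ((-71/89 + 21/89) + 15071) - 66290 = (-50/89 + 15071) - 66290 = 1341269/89 - 66290 = -4558541/89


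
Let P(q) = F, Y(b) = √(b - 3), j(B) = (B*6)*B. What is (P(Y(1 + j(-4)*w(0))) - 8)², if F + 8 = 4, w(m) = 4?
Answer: 144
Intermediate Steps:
F = -4 (F = -8 + 4 = -4)
j(B) = 6*B² (j(B) = (6*B)*B = 6*B²)
Y(b) = √(-3 + b)
P(q) = -4
(P(Y(1 + j(-4)*w(0))) - 8)² = (-4 - 8)² = (-12)² = 144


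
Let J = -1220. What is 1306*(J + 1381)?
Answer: 210266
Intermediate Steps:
1306*(J + 1381) = 1306*(-1220 + 1381) = 1306*161 = 210266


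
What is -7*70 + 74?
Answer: -416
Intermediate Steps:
-7*70 + 74 = -490 + 74 = -416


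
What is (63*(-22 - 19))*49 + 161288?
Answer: 34721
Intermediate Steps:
(63*(-22 - 19))*49 + 161288 = (63*(-41))*49 + 161288 = -2583*49 + 161288 = -126567 + 161288 = 34721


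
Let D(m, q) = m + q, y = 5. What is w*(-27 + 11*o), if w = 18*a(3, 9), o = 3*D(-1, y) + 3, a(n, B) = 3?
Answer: 7452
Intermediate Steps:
o = 15 (o = 3*(-1 + 5) + 3 = 3*4 + 3 = 12 + 3 = 15)
w = 54 (w = 18*3 = 54)
w*(-27 + 11*o) = 54*(-27 + 11*15) = 54*(-27 + 165) = 54*138 = 7452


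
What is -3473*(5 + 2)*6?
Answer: -145866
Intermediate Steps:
-3473*(5 + 2)*6 = -24311*6 = -3473*42 = -145866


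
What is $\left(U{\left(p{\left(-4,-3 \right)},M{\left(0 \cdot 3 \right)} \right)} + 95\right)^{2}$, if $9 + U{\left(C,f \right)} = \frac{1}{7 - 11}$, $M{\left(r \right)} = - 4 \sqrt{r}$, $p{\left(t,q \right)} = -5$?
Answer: $\frac{117649}{16} \approx 7353.1$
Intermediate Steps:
$U{\left(C,f \right)} = - \frac{37}{4}$ ($U{\left(C,f \right)} = -9 + \frac{1}{7 - 11} = -9 + \frac{1}{-4} = -9 - \frac{1}{4} = - \frac{37}{4}$)
$\left(U{\left(p{\left(-4,-3 \right)},M{\left(0 \cdot 3 \right)} \right)} + 95\right)^{2} = \left(- \frac{37}{4} + 95\right)^{2} = \left(\frac{343}{4}\right)^{2} = \frac{117649}{16}$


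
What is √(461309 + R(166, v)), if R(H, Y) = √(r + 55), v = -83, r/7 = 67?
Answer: √(461309 + 2*√131) ≈ 679.21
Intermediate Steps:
r = 469 (r = 7*67 = 469)
R(H, Y) = 2*√131 (R(H, Y) = √(469 + 55) = √524 = 2*√131)
√(461309 + R(166, v)) = √(461309 + 2*√131)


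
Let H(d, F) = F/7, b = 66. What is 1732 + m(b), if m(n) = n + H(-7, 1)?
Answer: 12587/7 ≈ 1798.1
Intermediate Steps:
H(d, F) = F/7 (H(d, F) = F*(⅐) = F/7)
m(n) = ⅐ + n (m(n) = n + (⅐)*1 = n + ⅐ = ⅐ + n)
1732 + m(b) = 1732 + (⅐ + 66) = 1732 + 463/7 = 12587/7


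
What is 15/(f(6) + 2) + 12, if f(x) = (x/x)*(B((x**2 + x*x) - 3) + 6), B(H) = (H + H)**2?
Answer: 228639/19052 ≈ 12.001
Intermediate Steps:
B(H) = 4*H**2 (B(H) = (2*H)**2 = 4*H**2)
f(x) = 6 + 4*(-3 + 2*x**2)**2 (f(x) = (x/x)*(4*((x**2 + x*x) - 3)**2 + 6) = 1*(4*((x**2 + x**2) - 3)**2 + 6) = 1*(4*(2*x**2 - 3)**2 + 6) = 1*(4*(-3 + 2*x**2)**2 + 6) = 1*(6 + 4*(-3 + 2*x**2)**2) = 6 + 4*(-3 + 2*x**2)**2)
15/(f(6) + 2) + 12 = 15/((42 - 48*6**2 + 16*6**4) + 2) + 12 = 15/((42 - 48*36 + 16*1296) + 2) + 12 = 15/((42 - 1728 + 20736) + 2) + 12 = 15/(19050 + 2) + 12 = 15/19052 + 12 = 228639/19052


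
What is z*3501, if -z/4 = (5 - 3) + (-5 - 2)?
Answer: 70020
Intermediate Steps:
z = 20 (z = -4*((5 - 3) + (-5 - 2)) = -4*(2 - 7) = -4*(-5) = 20)
z*3501 = 20*3501 = 70020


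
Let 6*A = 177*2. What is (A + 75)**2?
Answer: 17956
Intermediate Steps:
A = 59 (A = (177*2)/6 = (1/6)*354 = 59)
(A + 75)**2 = (59 + 75)**2 = 134**2 = 17956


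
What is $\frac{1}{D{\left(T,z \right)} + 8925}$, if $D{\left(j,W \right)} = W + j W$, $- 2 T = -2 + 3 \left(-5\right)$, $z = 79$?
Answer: $\frac{2}{19351} \approx 0.00010335$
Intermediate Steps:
$T = \frac{17}{2}$ ($T = - \frac{-2 + 3 \left(-5\right)}{2} = - \frac{-2 - 15}{2} = \left(- \frac{1}{2}\right) \left(-17\right) = \frac{17}{2} \approx 8.5$)
$D{\left(j,W \right)} = W + W j$
$\frac{1}{D{\left(T,z \right)} + 8925} = \frac{1}{79 \left(1 + \frac{17}{2}\right) + 8925} = \frac{1}{79 \cdot \frac{19}{2} + 8925} = \frac{1}{\frac{1501}{2} + 8925} = \frac{1}{\frac{19351}{2}} = \frac{2}{19351}$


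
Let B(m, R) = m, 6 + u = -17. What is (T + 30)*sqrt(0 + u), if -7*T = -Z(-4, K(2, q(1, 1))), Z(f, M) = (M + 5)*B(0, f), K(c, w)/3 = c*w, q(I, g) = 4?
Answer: 30*I*sqrt(23) ≈ 143.88*I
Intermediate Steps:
u = -23 (u = -6 - 17 = -23)
K(c, w) = 3*c*w (K(c, w) = 3*(c*w) = 3*c*w)
Z(f, M) = 0 (Z(f, M) = (M + 5)*0 = (5 + M)*0 = 0)
T = 0 (T = -(-1)*0/7 = -1/7*0 = 0)
(T + 30)*sqrt(0 + u) = (0 + 30)*sqrt(0 - 23) = 30*sqrt(-23) = 30*(I*sqrt(23)) = 30*I*sqrt(23)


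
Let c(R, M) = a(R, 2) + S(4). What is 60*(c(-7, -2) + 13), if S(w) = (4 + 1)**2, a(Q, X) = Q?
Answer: 1860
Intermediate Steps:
S(w) = 25 (S(w) = 5**2 = 25)
c(R, M) = 25 + R (c(R, M) = R + 25 = 25 + R)
60*(c(-7, -2) + 13) = 60*((25 - 7) + 13) = 60*(18 + 13) = 60*31 = 1860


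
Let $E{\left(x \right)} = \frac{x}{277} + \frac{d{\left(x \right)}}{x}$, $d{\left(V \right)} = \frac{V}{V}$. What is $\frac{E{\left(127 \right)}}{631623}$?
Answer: $\frac{16406}{22219865517} \approx 7.3835 \cdot 10^{-7}$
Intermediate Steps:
$d{\left(V \right)} = 1$
$E{\left(x \right)} = \frac{1}{x} + \frac{x}{277}$ ($E{\left(x \right)} = \frac{x}{277} + 1 \frac{1}{x} = x \frac{1}{277} + \frac{1}{x} = \frac{x}{277} + \frac{1}{x} = \frac{1}{x} + \frac{x}{277}$)
$\frac{E{\left(127 \right)}}{631623} = \frac{\frac{1}{127} + \frac{1}{277} \cdot 127}{631623} = \left(\frac{1}{127} + \frac{127}{277}\right) \frac{1}{631623} = \frac{16406}{35179} \cdot \frac{1}{631623} = \frac{16406}{22219865517}$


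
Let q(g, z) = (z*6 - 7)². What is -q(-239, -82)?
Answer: -249001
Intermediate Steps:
q(g, z) = (-7 + 6*z)² (q(g, z) = (6*z - 7)² = (-7 + 6*z)²)
-q(-239, -82) = -(-7 + 6*(-82))² = -(-7 - 492)² = -1*(-499)² = -1*249001 = -249001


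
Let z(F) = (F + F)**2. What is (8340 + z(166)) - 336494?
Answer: -217930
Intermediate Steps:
z(F) = 4*F**2 (z(F) = (2*F)**2 = 4*F**2)
(8340 + z(166)) - 336494 = (8340 + 4*166**2) - 336494 = (8340 + 4*27556) - 336494 = (8340 + 110224) - 336494 = 118564 - 336494 = -217930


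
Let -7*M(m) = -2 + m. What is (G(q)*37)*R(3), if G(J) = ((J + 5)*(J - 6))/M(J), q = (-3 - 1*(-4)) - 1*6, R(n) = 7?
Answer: 0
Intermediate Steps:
M(m) = 2/7 - m/7 (M(m) = -(-2 + m)/7 = 2/7 - m/7)
q = -5 (q = (-3 + 4) - 6 = 1 - 6 = -5)
G(J) = (-6 + J)*(5 + J)/(2/7 - J/7) (G(J) = ((J + 5)*(J - 6))/(2/7 - J/7) = ((5 + J)*(-6 + J))/(2/7 - J/7) = ((-6 + J)*(5 + J))/(2/7 - J/7) = (-6 + J)*(5 + J)/(2/7 - J/7))
(G(q)*37)*R(3) = ((7*(30 - 5 - 1*(-5)²)/(-2 - 5))*37)*7 = ((7*(30 - 5 - 1*25)/(-7))*37)*7 = ((7*(-⅐)*(30 - 5 - 25))*37)*7 = ((7*(-⅐)*0)*37)*7 = (0*37)*7 = 0*7 = 0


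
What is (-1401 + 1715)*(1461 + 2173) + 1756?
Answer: 1142832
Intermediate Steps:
(-1401 + 1715)*(1461 + 2173) + 1756 = 314*3634 + 1756 = 1141076 + 1756 = 1142832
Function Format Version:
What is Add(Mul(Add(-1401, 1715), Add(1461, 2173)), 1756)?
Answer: 1142832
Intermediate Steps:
Add(Mul(Add(-1401, 1715), Add(1461, 2173)), 1756) = Add(Mul(314, 3634), 1756) = Add(1141076, 1756) = 1142832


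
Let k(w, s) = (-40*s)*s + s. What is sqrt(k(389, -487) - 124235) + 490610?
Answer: 490610 + I*sqrt(9611482) ≈ 4.9061e+5 + 3100.2*I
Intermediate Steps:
k(w, s) = s - 40*s**2 (k(w, s) = -40*s**2 + s = s - 40*s**2)
sqrt(k(389, -487) - 124235) + 490610 = sqrt(-487*(1 - 40*(-487)) - 124235) + 490610 = sqrt(-487*(1 + 19480) - 124235) + 490610 = sqrt(-487*19481 - 124235) + 490610 = sqrt(-9487247 - 124235) + 490610 = sqrt(-9611482) + 490610 = I*sqrt(9611482) + 490610 = 490610 + I*sqrt(9611482)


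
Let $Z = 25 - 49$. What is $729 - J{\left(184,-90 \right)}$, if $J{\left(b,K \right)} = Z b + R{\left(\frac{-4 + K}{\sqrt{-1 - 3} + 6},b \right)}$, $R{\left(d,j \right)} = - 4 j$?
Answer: $5881$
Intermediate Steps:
$Z = -24$
$J{\left(b,K \right)} = - 28 b$ ($J{\left(b,K \right)} = - 24 b - 4 b = - 28 b$)
$729 - J{\left(184,-90 \right)} = 729 - \left(-28\right) 184 = 729 - -5152 = 729 + 5152 = 5881$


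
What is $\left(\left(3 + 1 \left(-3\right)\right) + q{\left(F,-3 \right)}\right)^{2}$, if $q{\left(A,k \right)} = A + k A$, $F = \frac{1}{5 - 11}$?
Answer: $\frac{1}{9} \approx 0.11111$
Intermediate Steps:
$F = - \frac{1}{6}$ ($F = \frac{1}{-6} = - \frac{1}{6} \approx -0.16667$)
$q{\left(A,k \right)} = A + A k$
$\left(\left(3 + 1 \left(-3\right)\right) + q{\left(F,-3 \right)}\right)^{2} = \left(\left(3 + 1 \left(-3\right)\right) - \frac{1 - 3}{6}\right)^{2} = \left(\left(3 - 3\right) - - \frac{1}{3}\right)^{2} = \left(0 + \frac{1}{3}\right)^{2} = \left(\frac{1}{3}\right)^{2} = \frac{1}{9}$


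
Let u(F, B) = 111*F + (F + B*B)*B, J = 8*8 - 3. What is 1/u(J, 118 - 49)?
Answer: 1/339489 ≈ 2.9456e-6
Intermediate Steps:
J = 61 (J = 64 - 3 = 61)
u(F, B) = 111*F + B*(F + B²) (u(F, B) = 111*F + (F + B²)*B = 111*F + B*(F + B²))
1/u(J, 118 - 49) = 1/((118 - 49)³ + 111*61 + (118 - 49)*61) = 1/(69³ + 6771 + 69*61) = 1/(328509 + 6771 + 4209) = 1/339489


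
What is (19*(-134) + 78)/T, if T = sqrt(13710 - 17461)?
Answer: 2468*I*sqrt(31)/341 ≈ 40.297*I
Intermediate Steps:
T = 11*I*sqrt(31) (T = sqrt(-3751) = 11*I*sqrt(31) ≈ 61.245*I)
(19*(-134) + 78)/T = (19*(-134) + 78)/((11*I*sqrt(31))) = (-2546 + 78)*(-I*sqrt(31)/341) = -(-2468)*I*sqrt(31)/341 = 2468*I*sqrt(31)/341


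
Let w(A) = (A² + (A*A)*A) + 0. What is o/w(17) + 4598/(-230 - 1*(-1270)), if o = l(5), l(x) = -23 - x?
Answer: 5972419/1352520 ≈ 4.4158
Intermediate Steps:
o = -28 (o = -23 - 1*5 = -23 - 5 = -28)
w(A) = A² + A³ (w(A) = (A² + A²*A) + 0 = (A² + A³) + 0 = A² + A³)
o/w(17) + 4598/(-230 - 1*(-1270)) = -28*1/(289*(1 + 17)) + 4598/(-230 - 1*(-1270)) = -28/(289*18) + 4598/(-230 + 1270) = -28/5202 + 4598/1040 = -28*1/5202 + 4598*(1/1040) = -14/2601 + 2299/520 = 5972419/1352520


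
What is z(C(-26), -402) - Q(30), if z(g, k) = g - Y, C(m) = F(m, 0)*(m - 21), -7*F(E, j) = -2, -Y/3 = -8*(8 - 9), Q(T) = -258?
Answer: 1880/7 ≈ 268.57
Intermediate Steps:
Y = -24 (Y = -(-24)*(8 - 9) = -(-24)*(-1) = -3*8 = -24)
F(E, j) = 2/7 (F(E, j) = -⅐*(-2) = 2/7)
C(m) = -6 + 2*m/7 (C(m) = 2*(m - 21)/7 = 2*(-21 + m)/7 = -6 + 2*m/7)
z(g, k) = 24 + g (z(g, k) = g - 1*(-24) = g + 24 = 24 + g)
z(C(-26), -402) - Q(30) = (24 + (-6 + (2/7)*(-26))) - 1*(-258) = (24 + (-6 - 52/7)) + 258 = (24 - 94/7) + 258 = 74/7 + 258 = 1880/7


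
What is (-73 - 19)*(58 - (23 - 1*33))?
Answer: -6256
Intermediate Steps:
(-73 - 19)*(58 - (23 - 1*33)) = -92*(58 - (23 - 33)) = -92*(58 - 1*(-10)) = -92*(58 + 10) = -92*68 = -6256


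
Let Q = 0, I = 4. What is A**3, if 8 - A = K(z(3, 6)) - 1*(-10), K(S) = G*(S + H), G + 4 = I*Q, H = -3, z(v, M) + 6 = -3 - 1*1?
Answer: -157464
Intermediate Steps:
z(v, M) = -10 (z(v, M) = -6 + (-3 - 1*1) = -6 + (-3 - 1) = -6 - 4 = -10)
G = -4 (G = -4 + 4*0 = -4 + 0 = -4)
K(S) = 12 - 4*S (K(S) = -4*(S - 3) = -4*(-3 + S) = 12 - 4*S)
A = -54 (A = 8 - ((12 - 4*(-10)) - 1*(-10)) = 8 - ((12 + 40) + 10) = 8 - (52 + 10) = 8 - 1*62 = 8 - 62 = -54)
A**3 = (-54)**3 = -157464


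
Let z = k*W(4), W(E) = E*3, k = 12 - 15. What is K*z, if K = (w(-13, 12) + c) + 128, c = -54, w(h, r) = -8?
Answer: -2376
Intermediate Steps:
k = -3
W(E) = 3*E
z = -36 (z = -9*4 = -3*12 = -36)
K = 66 (K = (-8 - 54) + 128 = -62 + 128 = 66)
K*z = 66*(-36) = -2376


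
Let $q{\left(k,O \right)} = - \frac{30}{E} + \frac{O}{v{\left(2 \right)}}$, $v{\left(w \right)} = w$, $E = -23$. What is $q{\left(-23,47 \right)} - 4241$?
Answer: $- \frac{193945}{46} \approx -4216.2$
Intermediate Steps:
$q{\left(k,O \right)} = \frac{30}{23} + \frac{O}{2}$ ($q{\left(k,O \right)} = - \frac{30}{-23} + \frac{O}{2} = \left(-30\right) \left(- \frac{1}{23}\right) + O \frac{1}{2} = \frac{30}{23} + \frac{O}{2}$)
$q{\left(-23,47 \right)} - 4241 = \left(\frac{30}{23} + \frac{1}{2} \cdot 47\right) - 4241 = \left(\frac{30}{23} + \frac{47}{2}\right) - 4241 = \frac{1141}{46} - 4241 = - \frac{193945}{46}$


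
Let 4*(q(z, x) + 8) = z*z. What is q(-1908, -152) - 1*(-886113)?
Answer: 1796221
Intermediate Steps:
q(z, x) = -8 + z²/4 (q(z, x) = -8 + (z*z)/4 = -8 + z²/4)
q(-1908, -152) - 1*(-886113) = (-8 + (¼)*(-1908)²) - 1*(-886113) = (-8 + (¼)*3640464) + 886113 = (-8 + 910116) + 886113 = 910108 + 886113 = 1796221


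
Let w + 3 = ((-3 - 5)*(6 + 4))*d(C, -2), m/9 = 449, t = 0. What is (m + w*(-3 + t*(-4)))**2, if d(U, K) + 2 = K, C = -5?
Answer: 9548100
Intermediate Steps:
d(U, K) = -2 + K
m = 4041 (m = 9*449 = 4041)
w = 317 (w = -3 + ((-3 - 5)*(6 + 4))*(-2 - 2) = -3 - 8*10*(-4) = -3 - 80*(-4) = -3 + 320 = 317)
(m + w*(-3 + t*(-4)))**2 = (4041 + 317*(-3 + 0*(-4)))**2 = (4041 + 317*(-3 + 0))**2 = (4041 + 317*(-3))**2 = (4041 - 951)**2 = 3090**2 = 9548100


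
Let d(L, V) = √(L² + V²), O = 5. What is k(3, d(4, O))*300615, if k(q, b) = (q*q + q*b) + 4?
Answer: 3907995 + 901845*√41 ≈ 9.6826e+6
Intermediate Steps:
k(q, b) = 4 + q² + b*q (k(q, b) = (q² + b*q) + 4 = 4 + q² + b*q)
k(3, d(4, O))*300615 = (4 + 3² + √(4² + 5²)*3)*300615 = (4 + 9 + √(16 + 25)*3)*300615 = (4 + 9 + √41*3)*300615 = (4 + 9 + 3*√41)*300615 = (13 + 3*√41)*300615 = 3907995 + 901845*√41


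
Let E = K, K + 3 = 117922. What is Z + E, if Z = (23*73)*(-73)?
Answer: -4648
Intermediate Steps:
K = 117919 (K = -3 + 117922 = 117919)
E = 117919
Z = -122567 (Z = 1679*(-73) = -122567)
Z + E = -122567 + 117919 = -4648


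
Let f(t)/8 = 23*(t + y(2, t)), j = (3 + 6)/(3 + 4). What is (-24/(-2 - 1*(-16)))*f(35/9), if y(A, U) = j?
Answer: -239936/147 ≈ -1632.2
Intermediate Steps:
j = 9/7 ≈ 1.2857
y(A, U) = 9/7
f(t) = 1656/7 + 184*t (f(t) = 8*(23*(t + 9/7)) = 8*(23*(9/7 + t)) = 8*(207/7 + 23*t) = 1656/7 + 184*t)
(-24/(-2 - 1*(-16)))*f(35/9) = (-24/(-2 - 1*(-16)))*(1656/7 + 184*(35/9)) = (-24/(-2 + 16))*(1656/7 + 184*(35*(1/9))) = (-24/14)*(1656/7 + 184*(35/9)) = (-24*1/14)*(1656/7 + 6440/9) = -12/7*59984/63 = -239936/147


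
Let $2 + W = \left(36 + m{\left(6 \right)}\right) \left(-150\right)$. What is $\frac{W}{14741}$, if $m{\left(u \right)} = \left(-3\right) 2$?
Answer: $- \frac{4502}{14741} \approx -0.30541$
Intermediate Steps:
$m{\left(u \right)} = -6$
$W = -4502$ ($W = -2 + \left(36 - 6\right) \left(-150\right) = -2 + 30 \left(-150\right) = -2 - 4500 = -4502$)
$\frac{W}{14741} = - \frac{4502}{14741}$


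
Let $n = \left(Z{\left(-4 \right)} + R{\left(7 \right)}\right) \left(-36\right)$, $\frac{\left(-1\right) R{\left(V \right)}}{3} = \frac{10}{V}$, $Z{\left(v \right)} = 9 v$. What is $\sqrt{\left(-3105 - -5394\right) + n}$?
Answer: $\frac{5 \sqrt{7329}}{7} \approx 61.15$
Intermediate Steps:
$R{\left(V \right)} = - \frac{30}{V}$ ($R{\left(V \right)} = - 3 \frac{10}{V} = - \frac{30}{V}$)
$n = \frac{10152}{7}$ ($n = \left(9 \left(-4\right) - \frac{30}{7}\right) \left(-36\right) = \left(-36 - \frac{30}{7}\right) \left(-36\right) = \left(- \frac{282}{7}\right) \left(-36\right) = \frac{10152}{7} \approx 1450.3$)
$\sqrt{\left(-3105 - -5394\right) + n} = \sqrt{\left(-3105 - -5394\right) + \frac{10152}{7}} = \sqrt{\left(-3105 + 5394\right) + \frac{10152}{7}} = \sqrt{2289 + \frac{10152}{7}} = \sqrt{\frac{26175}{7}} = \frac{5 \sqrt{7329}}{7}$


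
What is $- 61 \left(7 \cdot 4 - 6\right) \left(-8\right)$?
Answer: $10736$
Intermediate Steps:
$- 61 \left(7 \cdot 4 - 6\right) \left(-8\right) = - 61 \left(28 - 6\right) \left(-8\right) = \left(-61\right) 22 \left(-8\right) = \left(-1342\right) \left(-8\right) = 10736$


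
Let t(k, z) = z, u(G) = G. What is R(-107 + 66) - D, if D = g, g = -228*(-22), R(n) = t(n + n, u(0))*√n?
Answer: -5016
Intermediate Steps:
R(n) = 0 (R(n) = 0*√n = 0)
g = 5016
D = 5016
R(-107 + 66) - D = 0 - 1*5016 = 0 - 5016 = -5016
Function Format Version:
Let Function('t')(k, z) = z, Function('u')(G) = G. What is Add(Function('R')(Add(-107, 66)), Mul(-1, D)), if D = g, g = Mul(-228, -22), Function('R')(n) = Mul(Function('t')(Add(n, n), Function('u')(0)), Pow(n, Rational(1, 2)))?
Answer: -5016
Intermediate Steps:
Function('R')(n) = 0 (Function('R')(n) = Mul(0, Pow(n, Rational(1, 2))) = 0)
g = 5016
D = 5016
Add(Function('R')(Add(-107, 66)), Mul(-1, D)) = Add(0, Mul(-1, 5016)) = Add(0, -5016) = -5016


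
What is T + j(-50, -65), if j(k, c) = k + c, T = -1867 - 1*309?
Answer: -2291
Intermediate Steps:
T = -2176 (T = -1867 - 309 = -2176)
j(k, c) = c + k
T + j(-50, -65) = -2176 + (-65 - 50) = -2176 - 115 = -2291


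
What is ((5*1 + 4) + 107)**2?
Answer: 13456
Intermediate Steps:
((5*1 + 4) + 107)**2 = ((5 + 4) + 107)**2 = (9 + 107)**2 = 116**2 = 13456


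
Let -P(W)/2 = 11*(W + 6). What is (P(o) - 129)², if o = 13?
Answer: 299209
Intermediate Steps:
P(W) = -132 - 22*W (P(W) = -22*(W + 6) = -22*(6 + W) = -2*(66 + 11*W) = -132 - 22*W)
(P(o) - 129)² = ((-132 - 22*13) - 129)² = ((-132 - 286) - 129)² = (-418 - 129)² = (-547)² = 299209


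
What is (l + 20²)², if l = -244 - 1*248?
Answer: 8464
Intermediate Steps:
l = -492 (l = -244 - 248 = -492)
(l + 20²)² = (-492 + 20²)² = (-492 + 400)² = (-92)² = 8464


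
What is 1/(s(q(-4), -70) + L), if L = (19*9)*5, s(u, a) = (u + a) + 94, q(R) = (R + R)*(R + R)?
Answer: 1/943 ≈ 0.0010604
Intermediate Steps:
q(R) = 4*R² (q(R) = (2*R)*(2*R) = 4*R²)
s(u, a) = 94 + a + u (s(u, a) = (a + u) + 94 = 94 + a + u)
L = 855 (L = 171*5 = 855)
1/(s(q(-4), -70) + L) = 1/((94 - 70 + 4*(-4)²) + 855) = 1/((94 - 70 + 4*16) + 855) = 1/((94 - 70 + 64) + 855) = 1/(88 + 855) = 1/943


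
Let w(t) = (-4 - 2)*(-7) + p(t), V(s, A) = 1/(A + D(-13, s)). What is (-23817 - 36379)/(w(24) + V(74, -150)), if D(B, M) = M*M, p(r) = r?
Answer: -320603896/351517 ≈ -912.06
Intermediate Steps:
D(B, M) = M²
V(s, A) = 1/(A + s²)
w(t) = 42 + t (w(t) = (-4 - 2)*(-7) + t = -6*(-7) + t = 42 + t)
(-23817 - 36379)/(w(24) + V(74, -150)) = (-23817 - 36379)/((42 + 24) + 1/(-150 + 74²)) = -60196/(66 + 1/(-150 + 5476)) = -60196/(66 + 1/5326) = -60196/351517/5326 = -60196*5326/351517 = -320603896/351517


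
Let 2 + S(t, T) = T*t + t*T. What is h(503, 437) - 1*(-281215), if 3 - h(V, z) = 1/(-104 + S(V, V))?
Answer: 142271560815/505912 ≈ 2.8122e+5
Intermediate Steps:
S(t, T) = -2 + 2*T*t (S(t, T) = -2 + (T*t + t*T) = -2 + (T*t + T*t) = -2 + 2*T*t)
h(V, z) = 3 - 1/(-106 + 2*V**2) (h(V, z) = 3 - 1/(-104 + (-2 + 2*V*V)) = 3 - 1/(-104 + (-2 + 2*V**2)) = 3 - 1/(-106 + 2*V**2))
h(503, 437) - 1*(-281215) = (-319 + 6*503**2)/(2*(-53 + 503**2)) - 1*(-281215) = (-319 + 6*253009)/(2*(-53 + 253009)) + 281215 = (1/2)*(-319 + 1518054)/252956 + 281215 = (1/2)*(1/252956)*1517735 + 281215 = 1517735/505912 + 281215 = 142271560815/505912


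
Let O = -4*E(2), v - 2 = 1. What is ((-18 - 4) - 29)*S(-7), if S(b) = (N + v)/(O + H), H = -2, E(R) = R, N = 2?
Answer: 51/2 ≈ 25.500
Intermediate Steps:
v = 3 (v = 2 + 1 = 3)
O = -8 (O = -4*2 = -8)
S(b) = -1/2 (S(b) = (2 + 3)/(-8 - 2) = 5/(-10) = 5*(-1/10) = -1/2)
((-18 - 4) - 29)*S(-7) = ((-18 - 4) - 29)*(-1/2) = (-22 - 29)*(-1/2) = -51*(-1/2) = 51/2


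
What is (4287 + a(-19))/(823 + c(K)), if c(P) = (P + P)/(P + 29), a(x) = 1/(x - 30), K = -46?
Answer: 3571054/690067 ≈ 5.1749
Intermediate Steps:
a(x) = 1/(-30 + x)
c(P) = 2*P/(29 + P) (c(P) = (2*P)/(29 + P) = 2*P/(29 + P))
(4287 + a(-19))/(823 + c(K)) = (4287 + 1/(-30 - 19))/(823 + 2*(-46)/(29 - 46)) = (4287 + 1/(-49))/(823 + 2*(-46)/(-17)) = (4287 - 1/49)/(823 + 2*(-46)*(-1/17)) = 210062/(49*(823 + 92/17)) = 210062/(49*(14083/17)) = (210062/49)*(17/14083) = 3571054/690067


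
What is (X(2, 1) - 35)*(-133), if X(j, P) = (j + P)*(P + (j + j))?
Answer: 2660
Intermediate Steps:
X(j, P) = (P + j)*(P + 2*j)
(X(2, 1) - 35)*(-133) = ((1² + 2*2² + 3*1*2) - 35)*(-133) = ((1 + 2*4 + 6) - 35)*(-133) = ((1 + 8 + 6) - 35)*(-133) = (15 - 35)*(-133) = -20*(-133) = 2660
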